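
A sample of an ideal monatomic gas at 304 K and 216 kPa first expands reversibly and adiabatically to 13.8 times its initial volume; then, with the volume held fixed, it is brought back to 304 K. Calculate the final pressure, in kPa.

P₃ ≈ 15.7 kPa

For a monatomic ideal gas γ = 5/3.
Adiabatic step (PV^γ = const): P₂ = 216×(1/13.8)^(5/3) = 2.721 kPa; T₂ = 304×(1/13.8)^(2/3) = 52.84 K.
Isochoric: P₃ = P₂(T₃/T₂) = 2.721 × (304/52.84) = 15.65 kPa.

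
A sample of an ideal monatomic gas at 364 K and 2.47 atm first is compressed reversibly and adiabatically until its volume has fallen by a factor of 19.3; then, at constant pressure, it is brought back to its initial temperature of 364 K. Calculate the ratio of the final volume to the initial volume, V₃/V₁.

V₃/V₁ ≈ 0.00720

For a monatomic ideal gas γ = 5/3.
Adiabatic step: V₂/V₁ = 0.05181; T₂ = T₁·19.3^(2/3) = 2619 K.
Isobaric step: V₃/V₂ = T₃/T₂ = 364/2619.
V₃/V₁ = (V₂/V₁)(V₃/V₂) = 0.05181 × (364/2619) = 0.007201.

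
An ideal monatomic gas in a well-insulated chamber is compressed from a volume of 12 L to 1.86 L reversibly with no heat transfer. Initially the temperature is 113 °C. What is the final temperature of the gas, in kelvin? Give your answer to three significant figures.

T₂ ≈ 1340 K

For a reversible adiabat TV^(γ−1) is constant, so T₂ = T₁ (V₁/V₂)^(γ−1).
For a monatomic ideal gas γ = 5/3, so γ−1 = 2/3.
T₁ = 113 °C = 386.1 K.
T₂ = 386.1 × (12/1.86)^(2/3) = 1338 K.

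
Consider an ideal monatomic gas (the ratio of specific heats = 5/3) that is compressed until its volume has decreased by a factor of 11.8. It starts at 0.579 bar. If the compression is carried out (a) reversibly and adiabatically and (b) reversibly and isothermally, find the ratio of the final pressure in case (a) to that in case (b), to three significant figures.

Isothermal: P_b = P₁(V₁/V₂) = 0.579×11.8.
Adiabatic: P_a = P₁(V₁/V₂)^γ = 0.579×11.8^(5/3).
P_a/P_b = (V₁/V₂)^(γ−1) = 11.8^(2/3) = 5.183.

P_adiabatic / P_isothermal ≈ 5.18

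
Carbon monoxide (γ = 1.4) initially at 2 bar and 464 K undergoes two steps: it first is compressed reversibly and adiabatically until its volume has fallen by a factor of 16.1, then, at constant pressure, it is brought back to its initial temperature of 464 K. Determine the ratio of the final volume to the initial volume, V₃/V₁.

V₃/V₁ ≈ 0.0204

Adiabatic step: V₂/V₁ = 0.06211; T₂ = T₁·16.1^(0.4) = 1410 K.
Isobaric step: V₃/V₂ = T₃/T₂ = 464/1410.
V₃/V₁ = (V₂/V₁)(V₃/V₂) = 0.06211 × (464/1410) = 0.02044.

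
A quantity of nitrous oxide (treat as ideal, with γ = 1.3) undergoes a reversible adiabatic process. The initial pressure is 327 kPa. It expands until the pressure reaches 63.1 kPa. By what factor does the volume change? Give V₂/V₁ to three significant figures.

From PV^γ = const, V₂/V₁ = (P₁/P₂)^(1/γ).
V₂/V₁ = (327/63.1)^(0.769) = 3.545.

V₂/V₁ ≈ 3.55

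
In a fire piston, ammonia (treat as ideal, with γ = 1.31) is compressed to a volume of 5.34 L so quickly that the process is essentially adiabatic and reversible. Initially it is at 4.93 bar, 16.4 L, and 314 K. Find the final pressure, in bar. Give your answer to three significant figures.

P₂ ≈ 21.4 bar

Since PV^γ is constant along a reversible adiabat, P₂ = P₁ (V₁/V₂)^γ.
P₂ = 4.93 × (16.4/5.34)^(1.31) = 21.44 bar.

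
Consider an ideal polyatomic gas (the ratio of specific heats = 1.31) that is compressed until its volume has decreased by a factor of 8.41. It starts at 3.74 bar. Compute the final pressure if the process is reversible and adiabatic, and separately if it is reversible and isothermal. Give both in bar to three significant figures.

adiabatic: 60.9 bar; isothermal: 31.5 bar

Isothermal: P₂ = P₁(V₁/V₂) = 3.74×8.41 = 31.45 bar.
Adiabatic: P₂ = P₁(V₁/V₂)^γ = 3.74×8.41^(1.31) = 60.86 bar.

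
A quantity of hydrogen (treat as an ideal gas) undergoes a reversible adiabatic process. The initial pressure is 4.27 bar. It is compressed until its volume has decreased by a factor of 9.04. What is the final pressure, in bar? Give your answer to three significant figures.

Adiabatic: P₁V₁^γ = P₂V₂^γ ⇒ P₂ = P₁ (V₁/V₂)^γ.
For a diatomic ideal gas γ = 7/5.
P₂ = 4.27 × 9.04^(7/5) = 93.12 bar.

P₂ ≈ 93.1 bar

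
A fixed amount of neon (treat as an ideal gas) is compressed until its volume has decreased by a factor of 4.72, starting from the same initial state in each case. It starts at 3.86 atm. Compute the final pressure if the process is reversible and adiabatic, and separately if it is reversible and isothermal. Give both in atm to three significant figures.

adiabatic: 51.3 atm; isothermal: 18.2 atm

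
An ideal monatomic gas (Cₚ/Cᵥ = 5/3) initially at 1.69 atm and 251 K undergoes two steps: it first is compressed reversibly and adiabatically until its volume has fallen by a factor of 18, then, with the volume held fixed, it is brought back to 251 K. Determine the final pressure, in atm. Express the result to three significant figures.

P₃ ≈ 30.4 atm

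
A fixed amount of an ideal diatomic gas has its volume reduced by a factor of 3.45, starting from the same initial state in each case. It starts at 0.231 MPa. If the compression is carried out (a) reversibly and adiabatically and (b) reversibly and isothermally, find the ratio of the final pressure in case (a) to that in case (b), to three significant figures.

P_adiabatic / P_isothermal ≈ 1.64

For a diatomic ideal gas γ = 7/5.
Isothermal: P_b = P₁(V₁/V₂) = 0.231×3.45.
Adiabatic: P_a = P₁(V₁/V₂)^γ = 0.231×3.45^(7/5).
P_a/P_b = (V₁/V₂)^(γ−1) = 3.45^(2/5) = 1.641.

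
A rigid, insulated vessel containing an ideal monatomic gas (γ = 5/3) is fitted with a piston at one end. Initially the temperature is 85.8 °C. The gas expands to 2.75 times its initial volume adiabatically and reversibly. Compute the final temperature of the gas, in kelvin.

T₂ ≈ 183 K

Adiabatic: T₁V₁^(γ−1) = T₂V₂^(γ−1) ⇒ T₂ = T₁ (V₁/V₂)^(γ−1).
T₁ = 85.8 °C = 358.9 K.
T₂ = 358.9 × (1/2.75)^(2/3) = 182.9 K.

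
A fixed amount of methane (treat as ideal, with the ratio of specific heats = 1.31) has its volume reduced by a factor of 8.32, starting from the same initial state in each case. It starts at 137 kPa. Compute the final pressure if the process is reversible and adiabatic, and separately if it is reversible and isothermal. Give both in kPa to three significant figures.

Isothermal: P₂ = P₁(V₁/V₂) = 137×8.32 = 1140 kPa.
Adiabatic: P₂ = P₁(V₁/V₂)^γ = 137×8.32^(1.31) = 2198 kPa.

adiabatic: 2200 kPa; isothermal: 1140 kPa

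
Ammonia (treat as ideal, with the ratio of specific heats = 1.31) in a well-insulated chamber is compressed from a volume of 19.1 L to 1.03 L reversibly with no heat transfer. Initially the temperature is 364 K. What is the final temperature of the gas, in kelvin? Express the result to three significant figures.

T₂ ≈ 900 K

For a reversible adiabat TV^(γ−1) is constant, so T₂ = T₁ (V₁/V₂)^(γ−1).
T₂ = 364 × (19.1/1.03)^(0.31) = 900 K.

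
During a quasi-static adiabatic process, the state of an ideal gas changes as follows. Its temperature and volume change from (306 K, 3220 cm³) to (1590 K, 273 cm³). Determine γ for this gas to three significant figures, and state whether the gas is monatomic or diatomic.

γ ≈ 1.67; monatomic

TV^(γ−1) = const ⇒ γ − 1 = ln(T₂/T₁) / ln(V₁/V₂).
γ = 1 + ln(1590/306) / ln(3220/273) = 1.668.
γ ≈ 1.67 is close to 5/3, so the gas is monatomic.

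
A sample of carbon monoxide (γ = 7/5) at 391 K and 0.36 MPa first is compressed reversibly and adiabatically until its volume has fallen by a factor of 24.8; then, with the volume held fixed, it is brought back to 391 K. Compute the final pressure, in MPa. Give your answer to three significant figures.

Adiabatic step (PV^γ = const): P₂ = 0.36×24.8^(7/5) = 32.25 MPa; T₂ = 391×24.8^(2/5) = 1412 K.
Isochoric: P₃ = P₂(T₃/T₂) = 32.25 × (391/1412) = 8.928 MPa.

P₃ ≈ 8.93 MPa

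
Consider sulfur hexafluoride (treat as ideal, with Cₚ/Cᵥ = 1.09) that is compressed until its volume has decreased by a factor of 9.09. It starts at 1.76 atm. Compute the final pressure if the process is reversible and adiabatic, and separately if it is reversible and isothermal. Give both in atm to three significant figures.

adiabatic: 19.5 atm; isothermal: 16.0 atm

Isothermal: P₂ = P₁(V₁/V₂) = 1.76×9.09 = 16 atm.
Adiabatic: P₂ = P₁(V₁/V₂)^γ = 1.76×9.09^(1.09) = 19.51 atm.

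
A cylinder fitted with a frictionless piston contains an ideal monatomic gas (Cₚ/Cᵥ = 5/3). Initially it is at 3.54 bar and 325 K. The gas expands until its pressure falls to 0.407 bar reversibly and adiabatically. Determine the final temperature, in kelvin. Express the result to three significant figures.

Along an adiabat T P^((1−γ)/γ) is constant, so T₂ = T₁ (P₂/P₁)^((γ−1)/γ).
T₂ = 325 × (0.407/3.54)^(2/5) = 136.8 K.

T₂ ≈ 137 K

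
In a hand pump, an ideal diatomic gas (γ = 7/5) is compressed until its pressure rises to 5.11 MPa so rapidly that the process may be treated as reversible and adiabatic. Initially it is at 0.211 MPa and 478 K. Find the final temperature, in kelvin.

Along an adiabat T P^((1−γ)/γ) is constant, so T₂ = T₁ (P₂/P₁)^((γ−1)/γ).
T₂ = 478 × (5.11/0.211)^(2/7) = 1188 K.

T₂ ≈ 1190 K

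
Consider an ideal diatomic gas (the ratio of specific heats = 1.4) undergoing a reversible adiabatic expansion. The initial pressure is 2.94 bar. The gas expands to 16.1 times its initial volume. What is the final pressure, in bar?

P₂ ≈ 0.0601 bar

Adiabatic: P₁V₁^γ = P₂V₂^γ ⇒ P₂ = P₁ (V₁/V₂)^γ.
P₂ = 2.94 × (1/16.1)^(1.4) = 0.06009 bar.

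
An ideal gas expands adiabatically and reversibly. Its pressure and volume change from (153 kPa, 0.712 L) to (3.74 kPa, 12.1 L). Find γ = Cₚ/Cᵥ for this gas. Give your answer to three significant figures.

PV^γ = const ⇒ γ = ln(P₂/P₁) / ln(V₁/V₂).
γ = ln(3.74/153) / ln(0.712/12.1) = 1.31.

γ ≈ 1.31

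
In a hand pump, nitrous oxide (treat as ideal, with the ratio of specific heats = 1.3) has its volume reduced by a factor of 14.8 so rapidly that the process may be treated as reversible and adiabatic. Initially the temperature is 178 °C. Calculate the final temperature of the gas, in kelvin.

For a reversible adiabat TV^(γ−1) is constant, so T₂ = T₁ (V₁/V₂)^(γ−1).
T₁ = 178 °C = 451.1 K.
T₂ = 451.1 × 14.8^(0.3) = 1013 K.

T₂ ≈ 1010 K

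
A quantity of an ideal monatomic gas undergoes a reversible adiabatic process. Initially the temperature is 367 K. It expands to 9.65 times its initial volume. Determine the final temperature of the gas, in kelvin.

T₂ ≈ 81.0 K

For a reversible adiabat TV^(γ−1) is constant, so T₂ = T₁ (V₁/V₂)^(γ−1).
For a monatomic ideal gas γ = 5/3, so γ−1 = 2/3.
T₂ = 367 × (1/9.65)^(2/3) = 80.97 K.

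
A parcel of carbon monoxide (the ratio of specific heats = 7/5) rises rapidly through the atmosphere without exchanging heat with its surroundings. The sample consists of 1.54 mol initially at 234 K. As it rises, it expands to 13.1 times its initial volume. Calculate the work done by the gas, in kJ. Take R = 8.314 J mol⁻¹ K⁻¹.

W ≈ 4.81 kJ

Adiabatic: T₁V₁^(γ−1) = T₂V₂^(γ−1) ⇒ T₂ = T₁ (V₁/V₂)^(γ−1).
T₂ = 234 × (1/13.1)^(2/5) = 83.62 K.
Q = 0, so ΔU = W_on_gas = nCᵥΔT with Cᵥ = R/(γ−1) = 20.79 J/(mol·K).
ΔU = 1.54 × 20.79 × (83.62 − 234) = -4814 J.
Work done by the gas = −ΔU = 4814 J.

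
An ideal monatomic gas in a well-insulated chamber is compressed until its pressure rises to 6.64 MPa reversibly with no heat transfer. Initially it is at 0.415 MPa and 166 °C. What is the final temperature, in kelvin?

T₂ ≈ 1330 K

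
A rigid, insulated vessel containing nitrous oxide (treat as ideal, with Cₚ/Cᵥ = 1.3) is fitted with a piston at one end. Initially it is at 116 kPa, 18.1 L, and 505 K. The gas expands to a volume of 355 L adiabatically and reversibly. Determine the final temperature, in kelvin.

T₂ ≈ 207 K

For a reversible adiabat TV^(γ−1) is constant, so T₂ = T₁ (V₁/V₂)^(γ−1).
T₂ = 505 × (18.1/355)^(0.3) = 206.8 K.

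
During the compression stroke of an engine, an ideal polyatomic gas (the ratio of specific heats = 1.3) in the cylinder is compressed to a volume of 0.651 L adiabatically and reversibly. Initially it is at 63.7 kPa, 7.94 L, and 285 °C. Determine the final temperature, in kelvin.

For a reversible adiabat TV^(γ−1) is constant, so T₂ = T₁ (V₁/V₂)^(γ−1).
T₁ = 285 °C = 558.1 K.
T₂ = 558.1 × (7.94/0.651)^(0.3) = 1182 K.

T₂ ≈ 1180 K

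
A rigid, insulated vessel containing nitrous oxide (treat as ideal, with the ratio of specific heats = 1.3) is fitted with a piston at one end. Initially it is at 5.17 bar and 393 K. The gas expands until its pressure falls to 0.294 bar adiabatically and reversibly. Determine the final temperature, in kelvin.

T₂ ≈ 203 K

Adiabatic: T₂/T₁ = (P₂/P₁)^((γ−1)/γ).
T₂ = 393 × (0.294/5.17)^(0.231) = 202.8 K.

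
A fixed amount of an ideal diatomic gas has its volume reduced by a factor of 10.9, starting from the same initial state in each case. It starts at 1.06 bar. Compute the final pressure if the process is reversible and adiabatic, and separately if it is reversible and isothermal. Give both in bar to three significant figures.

adiabatic: 30.0 bar; isothermal: 11.6 bar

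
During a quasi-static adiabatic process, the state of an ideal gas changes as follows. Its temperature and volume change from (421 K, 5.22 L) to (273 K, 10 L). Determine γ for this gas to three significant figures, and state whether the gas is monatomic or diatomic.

TV^(γ−1) = const ⇒ γ − 1 = ln(T₂/T₁) / ln(V₁/V₂).
γ = 1 + ln(273/421) / ln(5.22/10) = 1.666.
γ ≈ 1.67 is close to 5/3, so the gas is monatomic.

γ ≈ 1.67; monatomic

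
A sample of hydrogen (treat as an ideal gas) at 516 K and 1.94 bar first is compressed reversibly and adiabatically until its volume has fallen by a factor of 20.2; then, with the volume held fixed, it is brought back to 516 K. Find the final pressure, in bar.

For a diatomic ideal gas γ = 7/5.
Adiabatic step (PV^γ = const): P₂ = 1.94×20.2^(7/5) = 130.4 bar; T₂ = 516×20.2^(2/5) = 1717 K.
Isochoric: P₃ = P₂(T₃/T₂) = 130.4 × (516/1717) = 39.19 bar.

P₃ ≈ 39.2 bar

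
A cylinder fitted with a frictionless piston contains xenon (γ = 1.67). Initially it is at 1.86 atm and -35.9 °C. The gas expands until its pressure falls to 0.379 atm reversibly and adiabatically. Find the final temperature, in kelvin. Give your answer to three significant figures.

Along an adiabat T P^((1−γ)/γ) is constant, so T₂ = T₁ (P₂/P₁)^((γ−1)/γ).
T₁ = -35.9 °C = 237.2 K.
T₂ = 237.2 × (0.379/1.86)^(0.401) = 125.3 K.

T₂ ≈ 125 K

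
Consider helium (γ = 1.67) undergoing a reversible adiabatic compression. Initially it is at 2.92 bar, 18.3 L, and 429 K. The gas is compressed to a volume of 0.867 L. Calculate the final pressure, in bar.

Since PV^γ is constant along a reversible adiabat, P₂ = P₁ (V₁/V₂)^γ.
P₂ = 2.92 × (18.3/0.867)^(1.67) = 475.5 bar.

P₂ ≈ 476 bar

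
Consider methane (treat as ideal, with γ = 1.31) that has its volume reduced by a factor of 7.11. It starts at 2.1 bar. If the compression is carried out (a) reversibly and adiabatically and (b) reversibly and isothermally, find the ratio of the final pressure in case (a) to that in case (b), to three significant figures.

P_adiabatic / P_isothermal ≈ 1.84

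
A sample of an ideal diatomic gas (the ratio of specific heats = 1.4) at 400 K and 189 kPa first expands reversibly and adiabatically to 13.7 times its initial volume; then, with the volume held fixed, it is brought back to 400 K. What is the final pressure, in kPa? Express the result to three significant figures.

P₃ ≈ 13.8 kPa

Adiabatic step (PV^γ = const): P₂ = 189×(1/13.7)^(1.4) = 4.842 kPa; T₂ = 400×(1/13.7)^(0.4) = 140.4 K.
Isochoric: P₃ = P₂(T₃/T₂) = 4.842 × (400/140.4) = 13.8 kPa.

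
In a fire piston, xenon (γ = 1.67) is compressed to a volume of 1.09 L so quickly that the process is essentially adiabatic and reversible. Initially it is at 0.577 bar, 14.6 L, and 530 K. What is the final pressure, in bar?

P₂ ≈ 44.0 bar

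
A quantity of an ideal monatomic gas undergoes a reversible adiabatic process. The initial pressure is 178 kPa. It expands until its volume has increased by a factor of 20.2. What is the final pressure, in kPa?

P₂ ≈ 1.19 kPa

Since PV^γ is constant along a reversible adiabat, P₂ = P₁ (V₁/V₂)^γ.
For a monatomic ideal gas γ = 5/3.
P₂ = 178 × (1/20.2)^(5/3) = 1.188 kPa.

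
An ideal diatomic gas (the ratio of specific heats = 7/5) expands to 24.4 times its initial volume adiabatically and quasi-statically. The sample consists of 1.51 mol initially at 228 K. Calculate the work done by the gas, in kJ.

W ≈ 5.16 kJ

Adiabatic: T₁V₁^(γ−1) = T₂V₂^(γ−1) ⇒ T₂ = T₁ (V₁/V₂)^(γ−1).
T₂ = 228 × (1/24.4)^(2/5) = 63.53 K.
Q = 0, so ΔU = W_on_gas = nCᵥΔT with Cᵥ = R/(γ−1) = 20.79 J/(mol·K).
ΔU = 1.51 × 20.79 × (63.53 − 228) = -5162 J.
Work done by the gas = −ΔU = 5162 J.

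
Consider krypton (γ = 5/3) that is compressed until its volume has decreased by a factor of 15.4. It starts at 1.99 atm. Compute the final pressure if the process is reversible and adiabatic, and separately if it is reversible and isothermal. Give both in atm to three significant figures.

Isothermal: P₂ = P₁(V₁/V₂) = 1.99×15.4 = 30.65 atm.
Adiabatic: P₂ = P₁(V₁/V₂)^γ = 1.99×15.4^(5/3) = 189.7 atm.

adiabatic: 190 atm; isothermal: 30.6 atm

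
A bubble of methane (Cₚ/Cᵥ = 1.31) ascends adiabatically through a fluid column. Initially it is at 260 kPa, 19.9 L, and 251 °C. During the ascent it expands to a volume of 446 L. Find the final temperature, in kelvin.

Adiabatic: T₁V₁^(γ−1) = T₂V₂^(γ−1) ⇒ T₂ = T₁ (V₁/V₂)^(γ−1).
T₁ = 251 °C = 524.1 K.
T₂ = 524.1 × (19.9/446)^(0.31) = 199.9 K.

T₂ ≈ 200 K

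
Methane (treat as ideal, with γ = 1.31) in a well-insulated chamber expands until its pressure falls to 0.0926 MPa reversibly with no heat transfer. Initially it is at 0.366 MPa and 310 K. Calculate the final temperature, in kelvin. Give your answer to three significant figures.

T₂ ≈ 224 K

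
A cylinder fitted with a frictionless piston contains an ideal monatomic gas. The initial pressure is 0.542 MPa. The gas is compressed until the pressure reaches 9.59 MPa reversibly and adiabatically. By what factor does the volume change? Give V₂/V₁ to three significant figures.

From PV^γ = const, V₂/V₁ = (P₁/P₂)^(1/γ).
For a monatomic ideal gas γ = 5/3.
V₂/V₁ = (0.542/9.59)^(3/5) = 0.1784.

V₂/V₁ ≈ 0.178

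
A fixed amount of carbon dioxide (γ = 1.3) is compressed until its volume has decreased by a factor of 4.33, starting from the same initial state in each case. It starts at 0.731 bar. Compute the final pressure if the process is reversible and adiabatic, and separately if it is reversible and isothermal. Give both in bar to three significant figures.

Isothermal: P₂ = P₁(V₁/V₂) = 0.731×4.33 = 3.165 bar.
Adiabatic: P₂ = P₁(V₁/V₂)^γ = 0.731×4.33^(1.3) = 4.913 bar.

adiabatic: 4.91 bar; isothermal: 3.17 bar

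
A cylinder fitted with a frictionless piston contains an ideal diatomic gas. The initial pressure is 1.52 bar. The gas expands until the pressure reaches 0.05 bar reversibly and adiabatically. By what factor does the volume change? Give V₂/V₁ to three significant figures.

V₂/V₁ ≈ 11.5

From PV^γ = const, V₂/V₁ = (P₁/P₂)^(1/γ).
For a diatomic ideal gas γ = 7/5.
V₂/V₁ = (1.52/0.05)^(5/7) = 11.46.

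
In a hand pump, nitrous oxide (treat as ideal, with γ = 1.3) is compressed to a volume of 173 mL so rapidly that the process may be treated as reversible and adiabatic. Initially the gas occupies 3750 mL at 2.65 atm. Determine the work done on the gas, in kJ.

W ≈ 5.09 kJ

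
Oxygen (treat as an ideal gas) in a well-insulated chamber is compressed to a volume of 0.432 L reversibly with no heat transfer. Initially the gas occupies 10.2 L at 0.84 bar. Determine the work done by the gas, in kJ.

γ = 7/5 for a diatomic ideal gas.
P₂ = P₁(V₁/V₂)^γ = 0.84×(10.2/0.432)^(7/5) = 70.25 bar.
For a reversible adiabat, W_by_gas = (P₁V₁ − P₂V₂)/(γ−1).
W_by = (84000×0.0102 − 7.025×10^6×0.000432) / (2/5) = -5445 J.

W ≈ -5.44 kJ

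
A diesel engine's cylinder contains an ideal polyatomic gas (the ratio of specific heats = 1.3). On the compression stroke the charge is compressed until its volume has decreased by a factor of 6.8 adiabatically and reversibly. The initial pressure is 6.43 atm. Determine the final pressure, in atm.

P₂ ≈ 77.7 atm

Since PV^γ is constant along a reversible adiabat, P₂ = P₁ (V₁/V₂)^γ.
P₂ = 6.43 × 6.8^(1.3) = 77.71 atm.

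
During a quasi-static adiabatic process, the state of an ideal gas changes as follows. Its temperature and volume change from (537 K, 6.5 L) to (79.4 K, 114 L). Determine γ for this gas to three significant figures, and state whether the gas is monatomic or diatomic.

TV^(γ−1) = const ⇒ γ − 1 = ln(T₂/T₁) / ln(V₁/V₂).
γ = 1 + ln(79.4/537) / ln(6.5/114) = 1.667.
γ ≈ 1.67 is close to 5/3, so the gas is monatomic.

γ ≈ 1.67; monatomic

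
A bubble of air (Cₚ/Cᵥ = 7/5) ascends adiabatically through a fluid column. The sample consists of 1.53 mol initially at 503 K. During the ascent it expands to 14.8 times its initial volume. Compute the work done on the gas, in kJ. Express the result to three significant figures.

W ≈ -10.6 kJ

For a reversible adiabat TV^(γ−1) is constant, so T₂ = T₁ (V₁/V₂)^(γ−1).
T₂ = 503 × (1/14.8)^(2/5) = 171.2 K.
Q = 0, so ΔU = W_on_gas = nCᵥΔT with Cᵥ = R/(γ−1) = 20.79 J/(mol·K).
ΔU = 1.53 × 20.79 × (171.2 − 503) = -10550 J.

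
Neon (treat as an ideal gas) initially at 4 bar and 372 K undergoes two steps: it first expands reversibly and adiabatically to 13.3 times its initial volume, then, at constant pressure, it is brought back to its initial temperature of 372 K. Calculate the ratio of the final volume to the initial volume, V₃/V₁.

For a monatomic ideal gas γ = 5/3.
Adiabatic step: V₂/V₁ = 13.3; T₂ = T₁·(1/13.3)^(2/3) = 66.27 K.
Isobaric step: V₃/V₂ = T₃/T₂ = 372/66.27.
V₃/V₁ = (V₂/V₁)(V₃/V₂) = 13.3 × (372/66.27) = 74.66.

V₃/V₁ ≈ 74.7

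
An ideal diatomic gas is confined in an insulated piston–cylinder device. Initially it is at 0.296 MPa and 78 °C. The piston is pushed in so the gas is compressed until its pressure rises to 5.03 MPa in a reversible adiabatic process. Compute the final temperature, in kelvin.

T₂ ≈ 789 K

Adiabatic: T₂/T₁ = (P₂/P₁)^((γ−1)/γ).
For a diatomic ideal gas γ = 7/5, so (γ−1)/γ = 2/7.
T₁ = 78 °C = 351.1 K.
T₂ = 351.1 × (5.03/0.296)^(2/7) = 788.9 K.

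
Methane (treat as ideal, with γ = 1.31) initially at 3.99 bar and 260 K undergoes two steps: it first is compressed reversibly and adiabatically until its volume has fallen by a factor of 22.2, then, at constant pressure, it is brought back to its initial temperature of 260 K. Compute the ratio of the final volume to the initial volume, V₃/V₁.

V₃/V₁ ≈ 0.0172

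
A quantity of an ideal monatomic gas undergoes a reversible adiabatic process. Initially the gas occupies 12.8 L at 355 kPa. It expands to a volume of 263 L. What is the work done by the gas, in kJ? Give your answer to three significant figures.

W ≈ 5.91 kJ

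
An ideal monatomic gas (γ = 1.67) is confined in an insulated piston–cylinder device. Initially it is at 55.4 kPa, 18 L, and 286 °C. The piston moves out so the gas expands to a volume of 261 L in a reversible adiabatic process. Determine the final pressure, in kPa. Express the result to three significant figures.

P₂ ≈ 0.637 kPa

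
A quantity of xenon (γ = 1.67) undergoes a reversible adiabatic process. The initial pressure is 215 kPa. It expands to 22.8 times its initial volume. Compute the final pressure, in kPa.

Since PV^γ is constant along a reversible adiabat, P₂ = P₁ (V₁/V₂)^γ.
P₂ = 215 × (1/22.8)^(1.67) = 1.161 kPa.

P₂ ≈ 1.16 kPa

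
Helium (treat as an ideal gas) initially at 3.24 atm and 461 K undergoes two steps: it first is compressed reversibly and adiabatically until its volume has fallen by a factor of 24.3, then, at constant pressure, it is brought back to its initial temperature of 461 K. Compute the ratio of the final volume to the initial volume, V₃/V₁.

V₃/V₁ ≈ 0.00491

For a monatomic ideal gas γ = 5/3.
Adiabatic step: V₂/V₁ = 0.04115; T₂ = T₁·24.3^(2/3) = 3868 K.
Isobaric step: V₃/V₂ = T₃/T₂ = 461/3868.
V₃/V₁ = (V₂/V₁)(V₃/V₂) = 0.04115 × (461/3868) = 0.004905.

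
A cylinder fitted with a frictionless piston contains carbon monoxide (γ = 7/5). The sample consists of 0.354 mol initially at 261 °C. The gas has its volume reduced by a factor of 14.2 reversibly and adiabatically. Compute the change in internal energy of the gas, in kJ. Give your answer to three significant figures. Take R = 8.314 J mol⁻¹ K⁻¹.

ΔU ≈ 7.43 kJ

For a reversible adiabat TV^(γ−1) is constant, so T₂ = T₁ (V₁/V₂)^(γ−1).
T₁ = 261 °C = 534.1 K.
T₂ = 534.1 × 14.2^(2/5) = 1544 K.
Q = 0, so ΔU = W_on_gas = nCᵥΔT with Cᵥ = R/(γ−1) = 20.79 J/(mol·K).
ΔU = 0.354 × 20.79 × (1544 − 534.1) = 7429 J.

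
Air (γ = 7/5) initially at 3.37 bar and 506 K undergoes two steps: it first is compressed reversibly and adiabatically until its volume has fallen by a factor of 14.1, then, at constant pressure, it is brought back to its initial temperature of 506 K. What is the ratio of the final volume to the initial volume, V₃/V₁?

V₃/V₁ ≈ 0.0246

Adiabatic step: V₂/V₁ = 0.07092; T₂ = T₁·14.1^(2/5) = 1458 K.
Isobaric step: V₃/V₂ = T₃/T₂ = 506/1458.
V₃/V₁ = (V₂/V₁)(V₃/V₂) = 0.07092 × (506/1458) = 0.02461.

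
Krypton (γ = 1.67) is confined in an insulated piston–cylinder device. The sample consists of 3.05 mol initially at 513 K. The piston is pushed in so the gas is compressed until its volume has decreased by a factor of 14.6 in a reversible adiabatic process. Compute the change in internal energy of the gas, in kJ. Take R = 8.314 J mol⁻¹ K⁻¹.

Adiabatic: T₁V₁^(γ−1) = T₂V₂^(γ−1) ⇒ T₂ = T₁ (V₁/V₂)^(γ−1).
T₂ = 513 × 14.6^(0.67) = 3092 K.
Q = 0, so ΔU = W_on_gas = nCᵥΔT with Cᵥ = R/(γ−1) = 12.41 J/(mol·K).
ΔU = 3.05 × 12.41 × (3092 − 513) = 97610 J.

ΔU ≈ 97.6 kJ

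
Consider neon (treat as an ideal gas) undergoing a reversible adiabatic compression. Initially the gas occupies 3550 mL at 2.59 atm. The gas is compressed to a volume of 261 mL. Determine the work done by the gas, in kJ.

γ = 5/3 for a monatomic ideal gas.
P₂ = P₁(V₁/V₂)^γ = 2.59×(3550/261)^(5/3) = 200.7 atm.
For a reversible adiabat, W_by_gas = (P₁V₁ − P₂V₂)/(γ−1).
W_by = (262400×0.00355 − 2.034×10^7×0.000261) / (2/3) = -6565 J.

W ≈ -6.57 kJ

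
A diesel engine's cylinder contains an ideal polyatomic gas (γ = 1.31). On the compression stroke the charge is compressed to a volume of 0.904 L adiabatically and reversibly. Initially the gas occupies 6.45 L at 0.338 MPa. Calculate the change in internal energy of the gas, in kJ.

P₂ = P₁(V₁/V₂)^γ = 0.338×(6.45/0.904)^(1.31) = 4.435 MPa.
For a reversible adiabat, W_by_gas = (P₁V₁ − P₂V₂)/(γ−1).
W_by = (338000×0.00645 − 4.435×10^6×0.000904) / (0.31) = -5899 J.
Q = 0 ⇒ ΔU = −W_by = 5899 J.

ΔU ≈ 5.90 kJ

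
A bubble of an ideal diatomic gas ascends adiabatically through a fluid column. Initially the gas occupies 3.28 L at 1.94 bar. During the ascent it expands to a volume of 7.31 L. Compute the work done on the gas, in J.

γ = 7/5 for a diatomic ideal gas.
P₂ = P₁(V₁/V₂)^γ = 1.94×(3.28/7.31)^(7/5) = 0.6317 bar.
For a reversible adiabat, W_by_gas = (P₁V₁ − P₂V₂)/(γ−1).
W_by = (194000×0.00328 − 63170×0.00731) / (2/5) = 436.3 J.
W_on_gas = −W_by = -436.3 J.

W ≈ -436 J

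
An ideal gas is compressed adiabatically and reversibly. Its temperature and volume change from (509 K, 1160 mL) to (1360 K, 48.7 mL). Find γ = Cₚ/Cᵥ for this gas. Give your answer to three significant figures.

TV^(γ−1) = const ⇒ γ − 1 = ln(T₂/T₁) / ln(V₁/V₂).
γ = 1 + ln(1360/509) / ln(1160/48.7) = 1.31.

γ ≈ 1.31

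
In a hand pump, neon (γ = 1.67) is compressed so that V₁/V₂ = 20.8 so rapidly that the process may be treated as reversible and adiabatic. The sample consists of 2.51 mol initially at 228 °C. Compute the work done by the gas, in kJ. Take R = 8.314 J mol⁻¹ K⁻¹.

W ≈ -104 kJ

Adiabatic: T₁V₁^(γ−1) = T₂V₂^(γ−1) ⇒ T₂ = T₁ (V₁/V₂)^(γ−1).
T₁ = 228 °C = 501.1 K.
T₂ = 501.1 × 20.8^(0.67) = 3829 K.
Q = 0, so ΔU = W_on_gas = nCᵥΔT with Cᵥ = R/(γ−1) = 12.41 J/(mol·K).
ΔU = 2.51 × 12.41 × (3829 − 501.1) = 103600 J.
Work done by the gas = −ΔU = -103600 J.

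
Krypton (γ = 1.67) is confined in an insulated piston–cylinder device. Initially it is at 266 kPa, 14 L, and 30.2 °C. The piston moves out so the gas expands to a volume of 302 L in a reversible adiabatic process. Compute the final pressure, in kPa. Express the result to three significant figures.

Adiabatic: P₁V₁^γ = P₂V₂^γ ⇒ P₂ = P₁ (V₁/V₂)^γ.
P₂ = 266 × (14/302)^(1.67) = 1.575 kPa.

P₂ ≈ 1.58 kPa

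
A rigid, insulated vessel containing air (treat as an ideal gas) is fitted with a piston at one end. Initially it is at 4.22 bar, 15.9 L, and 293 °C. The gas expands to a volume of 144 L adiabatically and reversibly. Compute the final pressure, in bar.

P₂ ≈ 0.193 bar

Adiabatic: P₁V₁^γ = P₂V₂^γ ⇒ P₂ = P₁ (V₁/V₂)^γ.
γ = 7/5 for a diatomic ideal gas.
P₂ = 4.22 × (15.9/144)^(7/5) = 0.193 bar.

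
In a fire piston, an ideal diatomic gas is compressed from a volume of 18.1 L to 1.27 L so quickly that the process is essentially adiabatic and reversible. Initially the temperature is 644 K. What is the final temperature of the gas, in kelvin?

T₂ ≈ 1860 K

For a reversible adiabat TV^(γ−1) is constant, so T₂ = T₁ (V₁/V₂)^(γ−1).
For a diatomic ideal gas γ = 7/5, so γ−1 = 2/5.
T₂ = 644 × (18.1/1.27)^(2/5) = 1864 K.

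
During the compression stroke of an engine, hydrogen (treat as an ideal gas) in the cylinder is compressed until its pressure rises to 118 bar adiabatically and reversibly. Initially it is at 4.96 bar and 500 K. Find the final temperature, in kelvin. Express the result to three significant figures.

Along an adiabat T P^((1−γ)/γ) is constant, so T₂ = T₁ (P₂/P₁)^((γ−1)/γ).
For a diatomic ideal gas γ = 7/5, so (γ−1)/γ = 2/7.
T₂ = 500 × (118/4.96)^(2/7) = 1237 K.

T₂ ≈ 1240 K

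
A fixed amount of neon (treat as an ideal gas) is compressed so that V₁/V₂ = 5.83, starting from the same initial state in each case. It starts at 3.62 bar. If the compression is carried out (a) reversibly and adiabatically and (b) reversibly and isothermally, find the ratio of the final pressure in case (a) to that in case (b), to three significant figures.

P_adiabatic / P_isothermal ≈ 3.24

For a monatomic ideal gas γ = 5/3.
Isothermal: P_b = P₁(V₁/V₂) = 3.62×5.83.
Adiabatic: P_a = P₁(V₁/V₂)^γ = 3.62×5.83^(5/3).
P_a/P_b = (V₁/V₂)^(γ−1) = 5.83^(2/3) = 3.239.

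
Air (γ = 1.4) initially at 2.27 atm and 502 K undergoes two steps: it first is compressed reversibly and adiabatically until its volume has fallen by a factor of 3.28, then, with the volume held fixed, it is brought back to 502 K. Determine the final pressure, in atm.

Adiabatic step (PV^γ = const): P₂ = 2.27×3.28^(1.4) = 11.97 atm; T₂ = 502×3.28^(0.4) = 807.3 K.
Isochoric: P₃ = P₂(T₃/T₂) = 11.97 × (502/807.3) = 7.446 atm.

P₃ ≈ 7.45 atm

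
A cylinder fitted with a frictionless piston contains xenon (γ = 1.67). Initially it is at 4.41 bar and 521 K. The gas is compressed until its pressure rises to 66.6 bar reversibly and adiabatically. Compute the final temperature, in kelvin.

T₂ ≈ 1550 K

Adiabatic: T₂/T₁ = (P₂/P₁)^((γ−1)/γ).
T₂ = 521 × (66.6/4.41)^(0.401) = 1548 K.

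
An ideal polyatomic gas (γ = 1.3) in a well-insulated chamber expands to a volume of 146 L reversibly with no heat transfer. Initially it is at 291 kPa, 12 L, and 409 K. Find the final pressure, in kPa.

P₂ ≈ 11.3 kPa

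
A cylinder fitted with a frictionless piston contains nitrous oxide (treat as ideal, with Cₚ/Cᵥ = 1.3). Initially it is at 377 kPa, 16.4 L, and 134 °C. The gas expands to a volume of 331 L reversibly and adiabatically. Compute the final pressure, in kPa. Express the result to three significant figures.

Adiabatic: P₁V₁^γ = P₂V₂^γ ⇒ P₂ = P₁ (V₁/V₂)^γ.
P₂ = 377 × (16.4/331)^(1.3) = 7.583 kPa.

P₂ ≈ 7.58 kPa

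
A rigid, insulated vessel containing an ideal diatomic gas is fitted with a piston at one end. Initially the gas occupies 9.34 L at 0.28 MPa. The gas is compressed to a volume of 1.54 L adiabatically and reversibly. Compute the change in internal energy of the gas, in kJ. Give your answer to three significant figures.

ΔU ≈ 6.91 kJ

γ = 7/5 for a diatomic ideal gas.
P₂ = P₁(V₁/V₂)^γ = 0.28×(9.34/1.54)^(7/5) = 3.492 MPa.
For a reversible adiabat, W_by_gas = (P₁V₁ − P₂V₂)/(γ−1).
W_by = (280000×0.00934 − 3.492×10^6×0.00154) / (2/5) = -6907 J.
Q = 0 ⇒ ΔU = −W_by = 6907 J.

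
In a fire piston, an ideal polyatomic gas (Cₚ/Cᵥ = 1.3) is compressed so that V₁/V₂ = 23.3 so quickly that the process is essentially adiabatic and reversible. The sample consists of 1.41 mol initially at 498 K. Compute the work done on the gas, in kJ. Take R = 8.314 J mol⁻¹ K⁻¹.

Adiabatic: T₁V₁^(γ−1) = T₂V₂^(γ−1) ⇒ T₂ = T₁ (V₁/V₂)^(γ−1).
T₂ = 498 × 23.3^(0.3) = 1281 K.
Q = 0, so ΔU = W_on_gas = nCᵥΔT with Cᵥ = R/(γ−1) = 27.71 J/(mol·K).
ΔU = 1.41 × 27.71 × (1281 − 498) = 30580 J.

W ≈ 30.6 kJ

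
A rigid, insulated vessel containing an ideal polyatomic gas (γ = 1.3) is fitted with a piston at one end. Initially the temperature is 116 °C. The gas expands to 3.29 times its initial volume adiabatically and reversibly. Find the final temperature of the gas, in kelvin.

T₂ ≈ 272 K

For a reversible adiabat TV^(γ−1) is constant, so T₂ = T₁ (V₁/V₂)^(γ−1).
T₁ = 116 °C = 389.1 K.
T₂ = 389.1 × (1/3.29)^(0.3) = 272.2 K.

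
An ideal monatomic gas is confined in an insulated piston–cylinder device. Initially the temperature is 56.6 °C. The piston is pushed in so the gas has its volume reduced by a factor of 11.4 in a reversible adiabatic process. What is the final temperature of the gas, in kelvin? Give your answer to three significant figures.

For a reversible adiabat TV^(γ−1) is constant, so T₂ = T₁ (V₁/V₂)^(γ−1).
For a monatomic ideal gas γ = 5/3, so γ−1 = 2/3.
T₁ = 56.6 °C = 329.8 K.
T₂ = 329.8 × 11.4^(2/3) = 1670 K.

T₂ ≈ 1670 K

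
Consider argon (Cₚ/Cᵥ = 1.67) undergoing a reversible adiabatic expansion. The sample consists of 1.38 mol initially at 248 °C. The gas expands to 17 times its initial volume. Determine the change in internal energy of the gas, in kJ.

ΔU ≈ -7.59 kJ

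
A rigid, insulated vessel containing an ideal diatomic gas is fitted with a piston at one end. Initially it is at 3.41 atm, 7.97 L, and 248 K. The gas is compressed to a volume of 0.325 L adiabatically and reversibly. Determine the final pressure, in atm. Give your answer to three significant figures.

Adiabatic: P₁V₁^γ = P₂V₂^γ ⇒ P₂ = P₁ (V₁/V₂)^γ.
γ = 7/5 for a diatomic ideal gas.
P₂ = 3.41 × (7.97/0.325)^(7/5) = 300.7 atm.

P₂ ≈ 301 atm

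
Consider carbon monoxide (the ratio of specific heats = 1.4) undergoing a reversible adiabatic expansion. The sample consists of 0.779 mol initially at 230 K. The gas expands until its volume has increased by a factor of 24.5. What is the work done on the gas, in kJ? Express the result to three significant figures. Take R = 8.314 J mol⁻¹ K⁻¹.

Adiabatic: T₁V₁^(γ−1) = T₂V₂^(γ−1) ⇒ T₂ = T₁ (V₁/V₂)^(γ−1).
T₂ = 230 × (1/24.5)^(0.4) = 63.98 K.
Q = 0, so ΔU = W_on_gas = nCᵥΔT with Cᵥ = R/(γ−1) = 20.79 J/(mol·K).
ΔU = 0.779 × 20.79 × (63.98 − 230) = -2688 J.

W ≈ -2.69 kJ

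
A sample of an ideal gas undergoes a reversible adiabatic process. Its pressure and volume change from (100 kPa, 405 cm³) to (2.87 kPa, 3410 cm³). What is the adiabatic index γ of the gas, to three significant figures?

PV^γ = const ⇒ γ = ln(P₂/P₁) / ln(V₁/V₂).
γ = ln(2.87/100) / ln(405/3410) = 1.667.

γ ≈ 1.67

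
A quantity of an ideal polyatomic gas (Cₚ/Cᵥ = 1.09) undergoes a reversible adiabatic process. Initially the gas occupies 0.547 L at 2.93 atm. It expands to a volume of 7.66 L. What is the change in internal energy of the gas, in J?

P₂ = P₁(V₁/V₂)^γ = 2.93×(0.547/7.66)^(1.09) = 0.165 atm.
For a reversible adiabat, W_by_gas = (P₁V₁ − P₂V₂)/(γ−1).
W_by = (296900×0.000547 − 16720×0.00766) / (0.09) = 381.5 J.
Q = 0 ⇒ ΔU = −W_by = -381.5 J.

ΔU ≈ -382 J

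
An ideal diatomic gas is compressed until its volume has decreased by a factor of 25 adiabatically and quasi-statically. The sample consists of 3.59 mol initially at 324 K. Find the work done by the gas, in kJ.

Adiabatic: T₁V₁^(γ−1) = T₂V₂^(γ−1) ⇒ T₂ = T₁ (V₁/V₂)^(γ−1).
γ = 7/5 for a diatomic ideal gas, so γ−1 = 2/5.
T₂ = 324 × 25^(2/5) = 1174 K.
Q = 0, so ΔU = W_on_gas = nCᵥΔT with Cᵥ = R/(γ−1) = 20.79 J/(mol·K).
ΔU = 3.59 × 20.79 × (1174 − 324) = 63440 J.
Work done by the gas = −ΔU = -63440 J.

W ≈ -63.4 kJ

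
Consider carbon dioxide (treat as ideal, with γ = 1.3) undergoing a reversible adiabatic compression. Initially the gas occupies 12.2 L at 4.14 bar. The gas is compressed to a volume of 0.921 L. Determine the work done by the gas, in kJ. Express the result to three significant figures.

W ≈ -19.7 kJ

P₂ = P₁(V₁/V₂)^γ = 4.14×(12.2/0.921)^(1.3) = 119.1 bar.
For a reversible adiabat, W_by_gas = (P₁V₁ − P₂V₂)/(γ−1).
W_by = (414000×0.0122 − 1.191×10^7×0.000921) / (0.3) = -19710 J.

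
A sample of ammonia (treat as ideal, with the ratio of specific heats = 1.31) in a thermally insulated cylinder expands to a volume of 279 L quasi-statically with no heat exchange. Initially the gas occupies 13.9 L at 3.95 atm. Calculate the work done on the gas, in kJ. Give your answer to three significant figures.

W ≈ -10.9 kJ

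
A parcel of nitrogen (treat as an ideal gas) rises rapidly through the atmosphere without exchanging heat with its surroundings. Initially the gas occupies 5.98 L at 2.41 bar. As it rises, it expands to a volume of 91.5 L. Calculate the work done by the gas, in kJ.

W ≈ 2.39 kJ

γ = 7/5 for a diatomic ideal gas.
P₂ = P₁(V₁/V₂)^γ = 2.41×(5.98/91.5)^(7/5) = 0.05289 bar.
For a reversible adiabat, W_by_gas = (P₁V₁ − P₂V₂)/(γ−1).
W_by = (241000×0.00598 − 5289×0.0915) / (2/5) = 2393 J.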